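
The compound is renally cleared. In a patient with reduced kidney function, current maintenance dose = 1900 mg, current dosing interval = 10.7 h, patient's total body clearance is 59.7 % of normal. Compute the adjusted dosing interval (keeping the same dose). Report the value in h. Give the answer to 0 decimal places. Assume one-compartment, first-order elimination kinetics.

18 h

To keep the same average steady-state level, dosing rate must scale with clearance.
CL ratio = 59.7 / 100 = 0.5970
New interval (same dose) = 10.7 / 0.5970 = 17.92 h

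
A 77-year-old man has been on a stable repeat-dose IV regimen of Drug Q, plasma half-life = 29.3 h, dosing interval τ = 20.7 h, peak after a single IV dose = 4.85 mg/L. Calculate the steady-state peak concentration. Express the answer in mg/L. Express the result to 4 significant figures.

k = ln2 / t½ = 0.693147 / 29.3 = 0.02366 h⁻¹
e^(−kτ) = e^(−0.02366 × 20.7) = 0.6128
Accumulation ratio R = 1 / (1 − e^(−kτ)) = 1 / (1 − 0.6128) = 2.583
Steady-state peak = C₀ × R = 4.85 × 2.583 = 12.53 mg/L

12.53 mg/L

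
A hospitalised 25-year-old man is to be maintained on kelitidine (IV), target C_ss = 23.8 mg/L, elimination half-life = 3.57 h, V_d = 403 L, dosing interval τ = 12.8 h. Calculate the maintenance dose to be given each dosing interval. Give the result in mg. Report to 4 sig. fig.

23840 mg

k = ln2 / t½ = 0.693147 / 3.57 = 0.1942 h⁻¹
CL = k × Vd = 0.1942 × 403 = 78.26 L/h
At steady state, Dose/τ = Css × CL.
Dose = Css × CL × τ = 23.8 × 78.26 × 12.8 = 23840 mg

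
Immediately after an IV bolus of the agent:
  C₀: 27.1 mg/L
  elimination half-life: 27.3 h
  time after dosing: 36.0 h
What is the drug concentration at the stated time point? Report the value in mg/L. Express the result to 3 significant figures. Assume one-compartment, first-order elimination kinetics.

10.9 mg/L

k = ln2 / t½ = 0.693147 / 27.3 = 0.02539 h⁻¹
C = C₀ · e^(−k·t) = 27.10 × e^(−0.02539 × 36.0)
  = 27.10 × 0.4009 = 10.86 mg/L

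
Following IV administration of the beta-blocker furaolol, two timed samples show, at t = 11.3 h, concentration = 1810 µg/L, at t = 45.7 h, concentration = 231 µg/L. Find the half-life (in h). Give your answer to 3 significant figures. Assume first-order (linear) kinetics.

k = ln(C₁/C₂) / (t₂ − t₁) = ln(1810/231) / (45.7 − 11.3)
  = 2.059 / 34.40 = 0.05985 h⁻¹
t½ = ln2 / k = 0.693147 / 0.05985 = 11.58 h

11.6 h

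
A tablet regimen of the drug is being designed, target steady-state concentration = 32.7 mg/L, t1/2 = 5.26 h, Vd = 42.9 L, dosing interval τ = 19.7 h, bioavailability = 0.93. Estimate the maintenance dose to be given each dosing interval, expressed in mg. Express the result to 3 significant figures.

3920 mg

k = ln2 / t½ = 0.693147 / 5.26 = 0.1318 h⁻¹
CL = k × Vd = 0.1318 × 42.9 = 5.654 L/h
At steady state, F × (Dose/τ) = Css × CL.
Dose = Css × CL × τ / F = 32.7 × 5.654 × 19.7 / 0.93 = 3916 mg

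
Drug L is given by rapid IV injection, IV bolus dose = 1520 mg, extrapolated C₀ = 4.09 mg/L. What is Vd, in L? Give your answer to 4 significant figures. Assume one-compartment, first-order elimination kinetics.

371.6 L

Vd = Dose / C₀ = 1520 / 4.09 = 371.6 L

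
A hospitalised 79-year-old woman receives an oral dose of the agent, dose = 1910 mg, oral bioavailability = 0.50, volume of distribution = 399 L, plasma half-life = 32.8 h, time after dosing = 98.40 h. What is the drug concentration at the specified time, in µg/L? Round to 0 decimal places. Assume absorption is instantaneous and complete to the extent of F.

Amount reaching circulation = F × Dose = 0.50 × 1910 = 955.0 mg
C₀ = F·Dose / Vd = 955.0 / 399 = 2.393 mg/L
k = ln2 / t½ = 0.693147 / 32.8 = 0.02113 h⁻¹
t / t½ = 98.40 / 32.8 = 3 half-lives
C = C₀ × (1/2)^3 = 2.393 × 0.1250 = 0.2991 mg/L
Convert: 0.2991 mg/L × 1000 = 299.1 µg/L

299 µg/L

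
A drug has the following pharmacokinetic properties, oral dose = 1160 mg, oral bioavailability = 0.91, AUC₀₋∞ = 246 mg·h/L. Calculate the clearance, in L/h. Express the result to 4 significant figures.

CL = F·Dose / AUC = 0.91 × 1160 / 246 = 4.291 L/h

4.291 L/h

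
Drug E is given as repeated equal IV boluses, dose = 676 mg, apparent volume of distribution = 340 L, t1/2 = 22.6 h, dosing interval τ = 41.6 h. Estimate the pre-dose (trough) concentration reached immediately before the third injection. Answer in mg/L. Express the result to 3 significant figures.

0.710 mg/L

C₀ per dose = Dose / Vd = 676 / 340 = 1.988 mg/L
k = ln2 / t½ = 0.693147 / 22.6 = 0.03067 h⁻¹
Fraction remaining after one interval: r = e^(−kτ) = e^(−0.03067 × 41.6) = 0.2792
Before dose 3, 2 doses have been given (aged 1τ, 2τ).
C_trough = C₀ × (r + r²) = 1.988 × (0.2792 + 0.07795) = 0.7100 mg/L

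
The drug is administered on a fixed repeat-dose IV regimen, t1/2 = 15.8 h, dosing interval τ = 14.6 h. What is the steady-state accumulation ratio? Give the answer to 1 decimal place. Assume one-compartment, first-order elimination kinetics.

2.1

k = ln2 / t½ = 0.693147 / 15.8 = 0.04387 h⁻¹
e^(−kτ) = e^(−0.04387 × 14.6) = 0.5270
Accumulation ratio R = 1 / (1 − e^(−kτ)) = 1 / (1 − 0.5270) = 2.114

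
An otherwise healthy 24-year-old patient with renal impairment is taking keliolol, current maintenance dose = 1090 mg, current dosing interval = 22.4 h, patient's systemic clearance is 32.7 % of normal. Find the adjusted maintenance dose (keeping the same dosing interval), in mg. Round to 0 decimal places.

356 mg

To keep the same average steady-state level, dosing rate must scale with clearance.
CL ratio = 32.7 / 100 = 0.3270
New dose (same interval) = 1090 × 0.3270 = 356.4 mg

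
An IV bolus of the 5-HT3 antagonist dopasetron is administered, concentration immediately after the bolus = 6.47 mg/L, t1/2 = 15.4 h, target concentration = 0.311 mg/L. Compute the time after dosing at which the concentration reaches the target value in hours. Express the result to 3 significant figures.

k = ln2 / t½ = 0.693147 / 15.4 = 0.04501 h⁻¹
t = ln(C₀ / C) / k = ln(6.470 / 0.311) / 0.04501
  = ln(20.80) / 0.04501 = 3.035 / 0.04501 = 67.43 h

67.4 h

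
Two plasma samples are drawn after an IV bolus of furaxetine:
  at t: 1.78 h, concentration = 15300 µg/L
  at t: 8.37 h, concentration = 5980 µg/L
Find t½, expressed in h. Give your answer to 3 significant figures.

k = ln(C₁/C₂) / (t₂ − t₁) = ln(15300/5980) / (8.37 − 1.78)
  = 0.9394 / 6.590 = 0.1425 h⁻¹
t½ = ln2 / k = 0.693147 / 0.1425 = 4.864 h

4.86 h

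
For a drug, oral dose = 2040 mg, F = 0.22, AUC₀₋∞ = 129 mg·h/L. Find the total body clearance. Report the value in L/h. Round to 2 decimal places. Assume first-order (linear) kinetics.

3.48 L/h

CL = F·Dose / AUC = 0.22 × 2040 / 129 = 3.479 L/h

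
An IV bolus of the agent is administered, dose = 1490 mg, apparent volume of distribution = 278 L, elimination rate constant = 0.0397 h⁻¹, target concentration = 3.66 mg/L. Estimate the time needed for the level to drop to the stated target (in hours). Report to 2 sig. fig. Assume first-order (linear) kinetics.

9.6 h

C₀ = Dose / Vd = 1490 / 278 = 5.360 mg/L
t = ln(C₀ / C) / k = ln(5.360 / 3.66) / 0.03970
  = ln(1.464) / 0.03970 = 0.3812 / 0.03970 = 9.602 h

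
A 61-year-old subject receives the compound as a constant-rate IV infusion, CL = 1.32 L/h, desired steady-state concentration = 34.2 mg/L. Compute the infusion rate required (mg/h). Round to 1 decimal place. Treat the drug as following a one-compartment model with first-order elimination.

45.1 mg/h

At steady state, infusion rate R₀ = Css × CL = 34.2 × 1.320 = 45.14 mg/h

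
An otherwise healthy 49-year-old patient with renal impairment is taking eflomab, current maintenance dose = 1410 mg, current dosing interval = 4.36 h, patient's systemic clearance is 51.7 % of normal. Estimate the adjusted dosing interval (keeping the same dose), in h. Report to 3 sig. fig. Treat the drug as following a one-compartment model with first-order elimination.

8.43 h

To keep the same average steady-state level, dosing rate must scale with clearance.
CL ratio = 51.7 / 100 = 0.5170
New interval (same dose) = 4.36 / 0.5170 = 8.433 h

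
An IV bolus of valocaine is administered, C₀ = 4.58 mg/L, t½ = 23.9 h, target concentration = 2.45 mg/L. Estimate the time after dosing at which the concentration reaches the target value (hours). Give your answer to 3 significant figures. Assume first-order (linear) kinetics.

21.6 h

k = ln2 / t½ = 0.693147 / 23.9 = 0.02900 h⁻¹
t = ln(C₀ / C) / k = ln(4.580 / 2.45) / 0.02900
  = ln(1.869) / 0.02900 = 0.6254 / 0.02900 = 21.57 h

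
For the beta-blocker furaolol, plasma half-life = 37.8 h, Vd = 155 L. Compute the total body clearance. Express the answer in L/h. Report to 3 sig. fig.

2.84 L/h

k = ln2 / t½ = 0.693147 / 37.8 = 0.01834 h⁻¹
CL = k × Vd = 0.01834 × 155 = 2.843 L/h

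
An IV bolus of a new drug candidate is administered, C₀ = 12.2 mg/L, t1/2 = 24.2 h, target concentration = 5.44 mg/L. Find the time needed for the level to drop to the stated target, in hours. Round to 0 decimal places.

28 h

k = ln2 / t½ = 0.693147 / 24.2 = 0.02864 h⁻¹
t = ln(C₀ / C) / k = ln(12.20 / 5.44) / 0.02864
  = ln(2.243) / 0.02864 = 0.8078 / 0.02864 = 28.21 h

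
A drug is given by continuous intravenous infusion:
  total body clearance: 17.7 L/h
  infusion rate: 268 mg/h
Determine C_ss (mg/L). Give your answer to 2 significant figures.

At steady state Css = R₀ / CL = 268 / 17.70 = 15.14 mg/L

15 mg/L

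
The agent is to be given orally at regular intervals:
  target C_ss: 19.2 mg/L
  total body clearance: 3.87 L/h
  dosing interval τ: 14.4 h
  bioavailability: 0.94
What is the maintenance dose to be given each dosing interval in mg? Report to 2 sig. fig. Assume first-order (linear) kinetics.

1100 mg

At steady state, F × (Dose/τ) = Css × CL.
Dose = Css × CL × τ / F = 19.2 × 3.870 × 14.4 / 0.94 = 1138 mg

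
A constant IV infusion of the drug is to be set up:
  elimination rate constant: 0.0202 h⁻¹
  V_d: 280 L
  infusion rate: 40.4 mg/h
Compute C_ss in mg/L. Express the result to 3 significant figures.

CL = k × Vd = 0.02020 × 280 = 5.656 L/h
At steady state Css = R₀ / CL = 40.4 / 5.656 = 7.143 mg/L

7.14 mg/L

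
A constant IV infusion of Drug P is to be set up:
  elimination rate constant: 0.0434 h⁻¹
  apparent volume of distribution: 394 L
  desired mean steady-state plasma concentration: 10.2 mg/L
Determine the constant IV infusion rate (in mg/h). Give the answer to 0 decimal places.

174 mg/h

CL = k × Vd = 0.04340 × 394 = 17.10 L/h
At steady state, infusion rate R₀ = Css × CL = 10.2 × 17.10 = 174.4 mg/h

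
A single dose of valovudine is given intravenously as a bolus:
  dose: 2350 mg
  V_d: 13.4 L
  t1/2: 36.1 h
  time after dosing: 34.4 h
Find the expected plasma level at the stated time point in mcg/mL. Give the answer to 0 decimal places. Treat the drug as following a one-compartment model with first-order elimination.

C₀ = Dose / Vd = 2350 / 13.4 = 175.4 mg/L
k = ln2 / t½ = 0.693147 / 36.1 = 0.01920 h⁻¹
C = C₀ · e^(−k·t) = 175.4 × e^(−0.01920 × 34.4)
  = 175.4 × 0.5166 = 90.61 mg/L
(90.61 mg/L = 90.61 mcg/mL)

91 mcg/mL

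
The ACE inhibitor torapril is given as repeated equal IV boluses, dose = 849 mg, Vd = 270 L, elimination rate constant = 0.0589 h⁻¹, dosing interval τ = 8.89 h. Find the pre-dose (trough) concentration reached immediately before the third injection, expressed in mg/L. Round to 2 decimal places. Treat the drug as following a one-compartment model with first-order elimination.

C₀ per dose = Dose / Vd = 849 / 270 = 3.144 mg/L
Fraction remaining after one interval: r = e^(−kτ) = e^(−0.05890 × 8.89) = 0.5924
Before dose 3, 2 doses have been given (aged 1τ, 2τ).
C_trough = C₀ × (r + r²) = 3.144 × (0.5924 + 0.3509) = 2.966 mg/L

2.97 mg/L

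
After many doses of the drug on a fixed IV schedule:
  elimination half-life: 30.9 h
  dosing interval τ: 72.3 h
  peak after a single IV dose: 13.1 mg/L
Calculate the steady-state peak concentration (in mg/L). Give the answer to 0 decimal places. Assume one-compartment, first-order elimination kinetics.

k = ln2 / t½ = 0.693147 / 30.9 = 0.02243 h⁻¹
e^(−kτ) = e^(−0.02243 × 72.3) = 0.1976
Accumulation ratio R = 1 / (1 − e^(−kτ)) = 1 / (1 − 0.1976) = 1.246
Steady-state peak = C₀ × R = 13.1 × 1.246 = 16.32 mg/L

16 mg/L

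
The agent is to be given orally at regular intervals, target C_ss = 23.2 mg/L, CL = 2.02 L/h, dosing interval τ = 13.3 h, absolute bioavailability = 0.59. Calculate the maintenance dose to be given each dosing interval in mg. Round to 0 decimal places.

1056 mg

At steady state, F × (Dose/τ) = Css × CL.
Dose = Css × CL × τ / F = 23.2 × 2.020 × 13.3 / 0.59 = 1056 mg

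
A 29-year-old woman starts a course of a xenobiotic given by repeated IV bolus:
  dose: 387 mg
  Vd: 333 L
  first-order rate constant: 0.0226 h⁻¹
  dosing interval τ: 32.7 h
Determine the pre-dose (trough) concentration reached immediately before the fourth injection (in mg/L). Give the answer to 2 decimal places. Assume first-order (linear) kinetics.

C₀ per dose = Dose / Vd = 387 / 333 = 1.162 mg/L
Fraction remaining after one interval: r = e^(−kτ) = e^(−0.02260 × 32.7) = 0.4776
Before dose 4, 3 doses have been given (aged 1τ, 2τ, 3τ).
C_trough = C₀ × (r + r² + … + r^3) = C₀ × r(1−r^3)/(1−r)
        = 1.162 × 0.4776 × (1 − 0.1089) / (1 − 0.4776) = 0.9467 mg/L

0.95 mg/L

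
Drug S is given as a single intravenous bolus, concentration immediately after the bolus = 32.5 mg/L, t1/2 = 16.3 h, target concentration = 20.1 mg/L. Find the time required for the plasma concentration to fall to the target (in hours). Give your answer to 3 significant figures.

k = ln2 / t½ = 0.693147 / 16.3 = 0.04252 h⁻¹
t = ln(C₀ / C) / k = ln(32.50 / 20.1) / 0.04252
  = ln(1.617) / 0.04252 = 0.4806 / 0.04252 = 11.30 h

11.3 h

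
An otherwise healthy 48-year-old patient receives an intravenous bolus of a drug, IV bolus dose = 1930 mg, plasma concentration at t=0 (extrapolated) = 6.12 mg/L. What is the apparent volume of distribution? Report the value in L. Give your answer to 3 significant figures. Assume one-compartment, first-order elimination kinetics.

315 L

Vd = Dose / C₀ = 1930 / 6.12 = 315.4 L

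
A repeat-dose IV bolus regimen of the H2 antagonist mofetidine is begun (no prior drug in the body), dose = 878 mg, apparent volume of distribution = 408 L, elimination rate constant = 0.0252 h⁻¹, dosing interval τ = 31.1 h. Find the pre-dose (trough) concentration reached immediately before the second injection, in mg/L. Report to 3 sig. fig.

C₀ per dose = Dose / Vd = 878 / 408 = 2.152 mg/L
Fraction remaining after one interval: r = e^(−kτ) = e^(−0.02520 × 31.1) = 0.4567
Before dose 2, 1 dose has been given (aged 1τ).
C_trough = C₀ × r = 2.152 × 0.4567 = 0.9828 mg/L

0.983 mg/L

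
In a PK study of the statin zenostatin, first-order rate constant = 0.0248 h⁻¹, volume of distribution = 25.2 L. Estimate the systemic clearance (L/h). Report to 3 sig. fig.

0.625 L/h

CL = k × Vd = 0.0248 × 25.2 = 0.6250 L/h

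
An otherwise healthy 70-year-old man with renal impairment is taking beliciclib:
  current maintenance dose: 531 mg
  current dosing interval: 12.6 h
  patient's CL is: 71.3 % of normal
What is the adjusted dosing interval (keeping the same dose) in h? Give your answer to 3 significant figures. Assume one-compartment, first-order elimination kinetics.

To keep the same average steady-state level, dosing rate must scale with clearance.
CL ratio = 71.3 / 100 = 0.7130
New interval (same dose) = 12.6 / 0.7130 = 17.67 h

17.7 h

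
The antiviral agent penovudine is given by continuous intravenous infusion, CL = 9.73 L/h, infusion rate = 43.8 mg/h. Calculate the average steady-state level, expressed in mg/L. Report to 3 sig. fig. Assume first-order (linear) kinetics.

At steady state Css = R₀ / CL = 43.8 / 9.730 = 4.502 mg/L

4.50 mg/L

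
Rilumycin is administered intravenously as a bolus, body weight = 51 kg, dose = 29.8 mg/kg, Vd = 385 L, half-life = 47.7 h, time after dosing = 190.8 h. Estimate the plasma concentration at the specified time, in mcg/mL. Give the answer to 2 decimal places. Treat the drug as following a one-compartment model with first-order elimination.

Total dose = 29.8 × 51 = 1520 mg
C₀ = Dose / Vd = 1520 / 385 = 3.948 mg/L
k = ln2 / t½ = 0.693147 / 47.7 = 0.01453 h⁻¹
t / t½ = 190.8 / 47.7 = 4 half-lives
C = C₀ × (1/2)^4 = 3.948 × 0.06250 = 0.2468 mg/L
(0.2468 mg/L = 0.2468 mcg/mL)

0.25 mcg/mL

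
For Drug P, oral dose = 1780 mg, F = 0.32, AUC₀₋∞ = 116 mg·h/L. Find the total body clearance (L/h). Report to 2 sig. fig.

CL = F·Dose / AUC = 0.32 × 1780 / 116 = 4.910 L/h

4.9 L/h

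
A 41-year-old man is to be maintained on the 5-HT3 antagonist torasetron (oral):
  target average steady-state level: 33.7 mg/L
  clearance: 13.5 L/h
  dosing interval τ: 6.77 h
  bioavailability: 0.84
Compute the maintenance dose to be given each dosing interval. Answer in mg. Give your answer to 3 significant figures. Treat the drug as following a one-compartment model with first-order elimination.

3670 mg

At steady state, F × (Dose/τ) = Css × CL.
Dose = Css × CL × τ / F = 33.7 × 13.50 × 6.77 / 0.84 = 3667 mg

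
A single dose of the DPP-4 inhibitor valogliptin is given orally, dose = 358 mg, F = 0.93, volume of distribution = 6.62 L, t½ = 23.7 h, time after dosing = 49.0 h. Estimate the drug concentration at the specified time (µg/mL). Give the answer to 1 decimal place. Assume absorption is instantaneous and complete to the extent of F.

Amount reaching circulation = F × Dose = 0.93 × 358.0 = 332.9 mg
C₀ = F·Dose / Vd = 332.9 / 6.62 = 50.29 mg/L
k = ln2 / t½ = 0.693147 / 23.7 = 0.02925 h⁻¹
C = C₀ · e^(−k·t) = 50.29 × e^(−0.02925 × 49.0)
  = 50.29 × 0.2385 = 11.99 mg/L
(11.99 mg/L = 11.99 µg/mL)

12.0 µg/mL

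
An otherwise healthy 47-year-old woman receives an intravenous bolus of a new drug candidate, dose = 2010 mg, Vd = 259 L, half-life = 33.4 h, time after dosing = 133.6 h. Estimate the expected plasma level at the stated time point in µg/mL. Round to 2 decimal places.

0.49 µg/mL

C₀ = Dose / Vd = 2010 / 259 = 7.761 mg/L
k = ln2 / t½ = 0.693147 / 33.4 = 0.02075 h⁻¹
t / t½ = 133.6 / 33.4 = 4 half-lives
C = C₀ × (1/2)^4 = 7.761 × 0.06250 = 0.4851 mg/L
(0.4851 mg/L = 0.4851 µg/mL)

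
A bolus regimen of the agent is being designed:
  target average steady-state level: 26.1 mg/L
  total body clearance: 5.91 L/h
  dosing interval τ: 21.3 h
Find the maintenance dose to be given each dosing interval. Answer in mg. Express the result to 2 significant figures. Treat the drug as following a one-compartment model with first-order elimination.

At steady state, Dose/τ = Css × CL.
Dose = Css × CL × τ = 26.1 × 5.910 × 21.3 = 3286 mg

3300 mg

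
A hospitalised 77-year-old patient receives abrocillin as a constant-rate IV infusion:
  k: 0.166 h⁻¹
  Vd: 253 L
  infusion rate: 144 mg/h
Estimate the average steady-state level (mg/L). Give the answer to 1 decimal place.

CL = k × Vd = 0.1660 × 253 = 42.00 L/h
At steady state Css = R₀ / CL = 144 / 42.00 = 3.429 mg/L

3.4 mg/L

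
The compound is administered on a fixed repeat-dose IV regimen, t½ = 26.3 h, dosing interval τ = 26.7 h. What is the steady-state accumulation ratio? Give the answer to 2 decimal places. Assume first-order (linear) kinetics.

1.98

k = ln2 / t½ = 0.693147 / 26.3 = 0.02636 h⁻¹
e^(−kτ) = e^(−0.02636 × 26.7) = 0.4947
Accumulation ratio R = 1 / (1 − e^(−kτ)) = 1 / (1 − 0.4947) = 1.979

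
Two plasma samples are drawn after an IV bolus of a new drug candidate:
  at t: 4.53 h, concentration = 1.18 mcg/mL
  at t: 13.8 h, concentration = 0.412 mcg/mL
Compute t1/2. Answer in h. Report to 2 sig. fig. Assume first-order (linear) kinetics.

6.1 h

k = ln(C₁/C₂) / (t₂ − t₁) = ln(1.18/0.412) / (13.8 − 4.53)
  = 1.052 / 9.270 = 0.1135 h⁻¹
t½ = ln2 / k = 0.693147 / 0.1135 = 6.107 h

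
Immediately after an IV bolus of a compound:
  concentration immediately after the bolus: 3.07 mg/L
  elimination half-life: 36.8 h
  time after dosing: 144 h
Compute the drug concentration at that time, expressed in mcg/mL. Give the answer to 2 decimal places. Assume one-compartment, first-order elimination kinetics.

0.20 mcg/mL

k = ln2 / t½ = 0.693147 / 36.8 = 0.01884 h⁻¹
C = C₀ · e^(−k·t) = 3.070 × e^(−0.01884 × 144)
  = 3.070 × 0.06634 = 0.2037 mg/L
(0.2037 mg/L = 0.2037 mcg/mL)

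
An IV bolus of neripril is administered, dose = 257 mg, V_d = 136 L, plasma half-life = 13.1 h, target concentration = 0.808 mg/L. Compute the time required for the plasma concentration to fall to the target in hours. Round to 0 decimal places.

C₀ = Dose / Vd = 257.0 / 136 = 1.890 mg/L
k = ln2 / t½ = 0.693147 / 13.1 = 0.05291 h⁻¹
t = ln(C₀ / C) / k = ln(1.890 / 0.808) / 0.05291
  = ln(2.339) / 0.05291 = 0.8497 / 0.05291 = 16.06 h

16 h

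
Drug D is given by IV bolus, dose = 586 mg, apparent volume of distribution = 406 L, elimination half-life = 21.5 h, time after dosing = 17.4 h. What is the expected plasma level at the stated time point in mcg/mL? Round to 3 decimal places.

0.824 mcg/mL

C₀ = Dose / Vd = 586.0 / 406 = 1.443 mg/L
k = ln2 / t½ = 0.693147 / 21.5 = 0.03224 h⁻¹
C = C₀ · e^(−k·t) = 1.443 × e^(−0.03224 × 17.4)
  = 1.443 × 0.5707 = 0.8235 mg/L
(0.8235 mg/L = 0.8235 mcg/mL)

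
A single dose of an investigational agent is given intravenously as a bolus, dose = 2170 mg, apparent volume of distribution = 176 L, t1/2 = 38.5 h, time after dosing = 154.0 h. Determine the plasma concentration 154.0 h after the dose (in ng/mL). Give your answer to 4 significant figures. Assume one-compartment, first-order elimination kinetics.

770.6 ng/mL

C₀ = Dose / Vd = 2170 / 176 = 12.33 mg/L
k = ln2 / t½ = 0.693147 / 38.5 = 0.01800 h⁻¹
t / t½ = 154.0 / 38.5 = 4 half-lives
C = C₀ × (1/2)^4 = 12.33 × 0.06250 = 0.7706 mg/L
Convert: 0.7706 mg/L × 1000 = 770.6 ng/mL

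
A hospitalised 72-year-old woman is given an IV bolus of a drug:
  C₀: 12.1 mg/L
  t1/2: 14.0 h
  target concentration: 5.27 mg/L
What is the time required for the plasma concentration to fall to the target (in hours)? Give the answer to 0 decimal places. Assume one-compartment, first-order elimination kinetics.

k = ln2 / t½ = 0.693147 / 14.0 = 0.04951 h⁻¹
t = ln(C₀ / C) / k = ln(12.10 / 5.27) / 0.04951
  = ln(2.296) / 0.04951 = 0.8312 / 0.04951 = 16.79 h

17 h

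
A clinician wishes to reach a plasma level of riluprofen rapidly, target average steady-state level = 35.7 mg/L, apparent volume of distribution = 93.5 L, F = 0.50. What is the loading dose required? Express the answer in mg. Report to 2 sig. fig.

6700 mg

LD = Css × Vd / F = 35.7 × 93.5 / 0.50 = 6676 mg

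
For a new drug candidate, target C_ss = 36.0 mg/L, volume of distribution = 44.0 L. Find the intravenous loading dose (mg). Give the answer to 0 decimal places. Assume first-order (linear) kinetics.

1584 mg

LD = Css × Vd = 36.0 × 44.0 = 1584 mg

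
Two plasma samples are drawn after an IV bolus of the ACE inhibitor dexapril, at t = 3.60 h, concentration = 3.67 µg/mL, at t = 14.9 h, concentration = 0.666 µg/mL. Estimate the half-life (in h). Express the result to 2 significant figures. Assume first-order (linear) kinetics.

4.6 h

k = ln(C₁/C₂) / (t₂ − t₁) = ln(3.67/0.666) / (14.9 − 3.60)
  = 1.707 / 11.30 = 0.1511 h⁻¹
t½ = ln2 / k = 0.693147 / 0.1511 = 4.587 h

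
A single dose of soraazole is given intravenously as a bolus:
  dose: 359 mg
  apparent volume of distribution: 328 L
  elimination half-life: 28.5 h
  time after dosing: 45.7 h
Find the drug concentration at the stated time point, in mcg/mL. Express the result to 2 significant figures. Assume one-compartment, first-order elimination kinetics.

0.36 mcg/mL

C₀ = Dose / Vd = 359.0 / 328 = 1.095 mg/L
k = ln2 / t½ = 0.693147 / 28.5 = 0.02432 h⁻¹
C = C₀ · e^(−k·t) = 1.095 × e^(−0.02432 × 45.7)
  = 1.095 × 0.3291 = 0.3604 mg/L
(0.3604 mg/L = 0.3604 mcg/mL)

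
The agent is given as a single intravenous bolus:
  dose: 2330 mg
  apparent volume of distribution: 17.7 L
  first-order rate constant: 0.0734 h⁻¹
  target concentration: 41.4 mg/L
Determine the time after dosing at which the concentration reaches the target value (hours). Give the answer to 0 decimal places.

C₀ = Dose / Vd = 2330 / 17.7 = 131.6 mg/L
t = ln(C₀ / C) / k = ln(131.6 / 41.4) / 0.07340
  = ln(3.179) / 0.07340 = 1.157 / 0.07340 = 15.76 h

16 h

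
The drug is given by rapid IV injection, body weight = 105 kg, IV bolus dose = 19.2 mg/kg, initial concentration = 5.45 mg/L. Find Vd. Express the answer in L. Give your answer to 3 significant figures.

Dose = 19.2 × 105 = 2016 mg
Vd = Dose / C₀ = 2016 / 5.45 = 369.9 L

370 L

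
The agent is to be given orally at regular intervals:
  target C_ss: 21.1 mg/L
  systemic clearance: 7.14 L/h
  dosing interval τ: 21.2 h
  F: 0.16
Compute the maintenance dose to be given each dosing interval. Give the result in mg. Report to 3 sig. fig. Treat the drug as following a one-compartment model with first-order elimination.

20000 mg

At steady state, F × (Dose/τ) = Css × CL.
Dose = Css × CL × τ / F = 21.1 × 7.140 × 21.2 / 0.16 = 19960 mg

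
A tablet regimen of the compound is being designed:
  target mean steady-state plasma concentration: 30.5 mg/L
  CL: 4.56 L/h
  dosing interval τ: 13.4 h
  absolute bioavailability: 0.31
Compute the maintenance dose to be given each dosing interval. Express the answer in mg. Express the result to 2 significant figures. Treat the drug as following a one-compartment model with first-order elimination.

At steady state, F × (Dose/τ) = Css × CL.
Dose = Css × CL × τ / F = 30.5 × 4.560 × 13.4 / 0.31 = 6012 mg

6000 mg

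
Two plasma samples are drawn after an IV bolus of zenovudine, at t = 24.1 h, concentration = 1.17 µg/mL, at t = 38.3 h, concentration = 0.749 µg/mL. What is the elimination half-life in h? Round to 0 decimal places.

22 h

k = ln(C₁/C₂) / (t₂ − t₁) = ln(1.17/0.749) / (38.3 − 24.1)
  = 0.4460 / 14.20 = 0.03141 h⁻¹
t½ = ln2 / k = 0.693147 / 0.03141 = 22.07 h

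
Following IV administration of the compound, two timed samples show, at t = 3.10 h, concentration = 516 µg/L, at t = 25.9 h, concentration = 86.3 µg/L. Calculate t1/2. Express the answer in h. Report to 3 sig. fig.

k = ln(C₁/C₂) / (t₂ − t₁) = ln(516/86.3) / (25.9 − 3.10)
  = 1.788 / 22.80 = 0.07842 h⁻¹
t½ = ln2 / k = 0.693147 / 0.07842 = 8.839 h

8.84 h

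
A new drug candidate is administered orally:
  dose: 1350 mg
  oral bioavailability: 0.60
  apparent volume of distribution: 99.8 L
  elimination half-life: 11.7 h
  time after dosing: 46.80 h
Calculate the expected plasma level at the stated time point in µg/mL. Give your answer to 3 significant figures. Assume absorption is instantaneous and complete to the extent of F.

Amount reaching circulation = F × Dose = 0.60 × 1350 = 810.0 mg
C₀ = F·Dose / Vd = 810.0 / 99.8 = 8.116 mg/L
k = ln2 / t½ = 0.693147 / 11.7 = 0.05924 h⁻¹
t / t½ = 46.80 / 11.7 = 4 half-lives
C = C₀ × (1/2)^4 = 8.116 × 0.06250 = 0.5073 mg/L
(0.5073 mg/L = 0.5073 µg/mL)

0.507 µg/mL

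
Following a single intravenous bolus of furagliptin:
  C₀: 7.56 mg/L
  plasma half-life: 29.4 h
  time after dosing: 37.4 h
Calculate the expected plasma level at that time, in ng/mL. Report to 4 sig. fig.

3130 ng/mL

k = ln2 / t½ = 0.693147 / 29.4 = 0.02358 h⁻¹
C = C₀ · e^(−k·t) = 7.560 × e^(−0.02358 × 37.4)
  = 7.560 × 0.4140 = 3.130 mg/L
Convert: 3.130 mg/L × 1000 = 3130 ng/mL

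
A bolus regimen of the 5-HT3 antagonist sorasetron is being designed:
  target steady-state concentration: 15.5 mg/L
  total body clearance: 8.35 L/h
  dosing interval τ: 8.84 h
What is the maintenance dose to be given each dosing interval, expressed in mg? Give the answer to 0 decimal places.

1144 mg

At steady state, Dose/τ = Css × CL.
Dose = Css × CL × τ = 15.5 × 8.350 × 8.84 = 1144 mg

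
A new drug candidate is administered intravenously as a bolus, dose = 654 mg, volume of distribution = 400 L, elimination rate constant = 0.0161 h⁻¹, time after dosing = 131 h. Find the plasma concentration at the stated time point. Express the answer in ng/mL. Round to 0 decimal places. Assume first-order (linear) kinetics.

C₀ = Dose / Vd = 654.0 / 400 = 1.635 mg/L
C = C₀ · e^(−k·t) = 1.635 × e^(−0.01610 × 131)
  = 1.635 × 0.1213 = 0.1983 mg/L
Convert: 0.1983 mg/L × 1000 = 198.3 ng/mL

198 ng/mL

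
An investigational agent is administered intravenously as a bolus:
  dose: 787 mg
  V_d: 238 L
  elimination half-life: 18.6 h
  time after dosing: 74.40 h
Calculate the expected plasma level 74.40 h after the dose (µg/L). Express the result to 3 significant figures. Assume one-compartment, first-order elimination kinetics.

207 µg/L

C₀ = Dose / Vd = 787.0 / 238 = 3.307 mg/L
k = ln2 / t½ = 0.693147 / 18.6 = 0.03727 h⁻¹
t / t½ = 74.40 / 18.6 = 4 half-lives
C = C₀ × (1/2)^4 = 3.307 × 0.06250 = 0.2067 mg/L
Convert: 0.2067 mg/L × 1000 = 206.7 µg/L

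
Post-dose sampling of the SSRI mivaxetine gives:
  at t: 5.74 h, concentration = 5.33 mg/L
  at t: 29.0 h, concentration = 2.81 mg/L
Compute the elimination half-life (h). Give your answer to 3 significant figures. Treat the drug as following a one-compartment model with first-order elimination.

25.2 h

k = ln(C₁/C₂) / (t₂ − t₁) = ln(5.33/2.81) / (29.0 − 5.74)
  = 0.6402 / 23.26 = 0.02752 h⁻¹
t½ = ln2 / k = 0.693147 / 0.02752 = 25.19 h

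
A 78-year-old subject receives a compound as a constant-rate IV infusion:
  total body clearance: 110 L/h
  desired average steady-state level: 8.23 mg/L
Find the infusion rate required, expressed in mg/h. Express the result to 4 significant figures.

At steady state, infusion rate R₀ = Css × CL = 8.23 × 110.0 = 905.3 mg/h

905.3 mg/h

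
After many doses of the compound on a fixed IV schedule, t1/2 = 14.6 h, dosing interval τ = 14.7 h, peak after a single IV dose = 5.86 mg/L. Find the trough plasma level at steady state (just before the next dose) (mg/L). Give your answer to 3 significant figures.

5.80 mg/L

k = ln2 / t½ = 0.693147 / 14.6 = 0.04748 h⁻¹
e^(−kτ) = e^(−0.04748 × 14.7) = 0.4976
Accumulation ratio R = 1 / (1 − e^(−kτ)) = 1 / (1 − 0.4976) = 1.990
Steady-state trough = C₀ × R × e^(−kτ) = 5.86 × 1.990 × 0.4976 = 5.803 mg/L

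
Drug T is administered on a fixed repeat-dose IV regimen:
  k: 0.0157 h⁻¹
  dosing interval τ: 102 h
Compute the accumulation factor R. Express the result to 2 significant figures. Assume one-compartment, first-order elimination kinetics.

e^(−kτ) = e^(−0.01570 × 102) = 0.2016
Accumulation ratio R = 1 / (1 − e^(−kτ)) = 1 / (1 − 0.2016) = 1.253

1.3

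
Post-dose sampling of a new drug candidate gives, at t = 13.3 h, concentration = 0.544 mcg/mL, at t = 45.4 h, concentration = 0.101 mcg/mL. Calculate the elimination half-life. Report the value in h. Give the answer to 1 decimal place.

13.2 h

k = ln(C₁/C₂) / (t₂ − t₁) = ln(0.544/0.101) / (45.4 − 13.3)
  = 1.684 / 32.10 = 0.05246 h⁻¹
t½ = ln2 / k = 0.693147 / 0.05246 = 13.21 h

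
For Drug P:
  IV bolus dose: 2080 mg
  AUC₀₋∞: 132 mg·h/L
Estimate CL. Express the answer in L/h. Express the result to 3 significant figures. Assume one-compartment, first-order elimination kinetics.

15.8 L/h

CL = Dose / AUC = 2080 / 132 = 15.76 L/h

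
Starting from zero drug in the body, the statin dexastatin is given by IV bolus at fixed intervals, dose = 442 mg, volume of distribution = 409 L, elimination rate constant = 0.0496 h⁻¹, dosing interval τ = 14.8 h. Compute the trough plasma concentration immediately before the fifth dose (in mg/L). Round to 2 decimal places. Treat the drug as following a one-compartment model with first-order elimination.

C₀ per dose = Dose / Vd = 442 / 409 = 1.081 mg/L
Fraction remaining after one interval: r = e^(−kτ) = e^(−0.04960 × 14.8) = 0.4799
Before dose 5, 4 doses have been given (aged 1τ, 2τ, 3τ, 4τ).
C_trough = C₀ × (r + r² + … + r^4) = C₀ × r(1−r^4)/(1−r)
        = 1.081 × 0.4799 × (1 − 0.05304) / (1 − 0.4799) = 0.9445 mg/L

0.94 mg/L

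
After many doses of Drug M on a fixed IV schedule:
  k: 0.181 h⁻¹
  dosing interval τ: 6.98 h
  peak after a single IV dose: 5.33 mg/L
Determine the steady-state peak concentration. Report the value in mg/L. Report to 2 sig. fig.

7.4 mg/L

e^(−kτ) = e^(−0.1810 × 6.98) = 0.2827
Accumulation ratio R = 1 / (1 − e^(−kτ)) = 1 / (1 − 0.2827) = 1.394
Steady-state peak = C₀ × R = 5.33 × 1.394 = 7.430 mg/L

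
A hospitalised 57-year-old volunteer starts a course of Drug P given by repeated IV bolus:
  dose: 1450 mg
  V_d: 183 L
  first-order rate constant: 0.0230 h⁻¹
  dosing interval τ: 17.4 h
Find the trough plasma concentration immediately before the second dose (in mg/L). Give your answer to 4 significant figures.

C₀ per dose = Dose / Vd = 1450 / 183 = 7.923 mg/L
Fraction remaining after one interval: r = e^(−kτ) = e^(−0.02300 × 17.4) = 0.6702
Before dose 2, 1 dose has been given (aged 1τ).
C_trough = C₀ × r = 7.923 × 0.6702 = 5.310 mg/L

5.310 mg/L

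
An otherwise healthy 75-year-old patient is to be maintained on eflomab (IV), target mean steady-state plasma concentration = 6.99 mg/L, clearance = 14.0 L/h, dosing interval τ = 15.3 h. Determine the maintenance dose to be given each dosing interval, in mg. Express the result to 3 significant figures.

1500 mg

At steady state, Dose/τ = Css × CL.
Dose = Css × CL × τ = 6.99 × 14.00 × 15.3 = 1497 mg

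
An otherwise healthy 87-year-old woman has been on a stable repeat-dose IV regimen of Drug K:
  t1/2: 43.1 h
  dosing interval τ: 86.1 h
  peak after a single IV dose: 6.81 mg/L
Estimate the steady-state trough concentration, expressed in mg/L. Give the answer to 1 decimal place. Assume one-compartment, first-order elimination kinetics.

2.3 mg/L

k = ln2 / t½ = 0.693147 / 43.1 = 0.01608 h⁻¹
e^(−kτ) = e^(−0.01608 × 86.1) = 0.2505
Accumulation ratio R = 1 / (1 − e^(−kτ)) = 1 / (1 − 0.2505) = 1.334
Steady-state trough = C₀ × R × e^(−kτ) = 6.81 × 1.334 × 0.2505 = 2.276 mg/L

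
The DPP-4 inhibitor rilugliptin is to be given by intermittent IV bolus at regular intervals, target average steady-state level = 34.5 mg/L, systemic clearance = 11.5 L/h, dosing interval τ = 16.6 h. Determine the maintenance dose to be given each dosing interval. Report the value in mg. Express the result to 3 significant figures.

At steady state, Dose/τ = Css × CL.
Dose = Css × CL × τ = 34.5 × 11.50 × 16.6 = 6586 mg

6590 mg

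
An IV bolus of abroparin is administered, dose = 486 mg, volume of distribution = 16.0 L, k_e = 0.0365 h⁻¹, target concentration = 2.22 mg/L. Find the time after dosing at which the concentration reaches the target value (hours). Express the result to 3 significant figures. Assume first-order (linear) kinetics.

C₀ = Dose / Vd = 486.0 / 16.0 = 30.38 mg/L
t = ln(C₀ / C) / k = ln(30.38 / 2.22) / 0.03650
  = ln(13.68) / 0.03650 = 2.616 / 0.03650 = 71.67 h

71.7 h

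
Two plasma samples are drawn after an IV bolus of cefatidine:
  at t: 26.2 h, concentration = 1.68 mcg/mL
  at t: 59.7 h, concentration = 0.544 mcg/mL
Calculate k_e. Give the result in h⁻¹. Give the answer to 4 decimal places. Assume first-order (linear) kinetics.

k = ln(C₁/C₂) / (t₂ − t₁) = ln(1.68/0.544) / (59.7 − 26.2)
  = 1.128 / 33.50 = 0.03367 h⁻¹

0.0337 h⁻¹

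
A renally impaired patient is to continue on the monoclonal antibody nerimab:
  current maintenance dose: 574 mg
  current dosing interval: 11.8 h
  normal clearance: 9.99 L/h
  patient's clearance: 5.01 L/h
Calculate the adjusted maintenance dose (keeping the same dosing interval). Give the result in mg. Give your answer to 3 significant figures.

288 mg

To keep the same average steady-state level, dosing rate must scale with clearance.
CL ratio = 5.01 / 9.99 = 0.5015
New dose (same interval) = 574 × 0.5015 = 287.9 mg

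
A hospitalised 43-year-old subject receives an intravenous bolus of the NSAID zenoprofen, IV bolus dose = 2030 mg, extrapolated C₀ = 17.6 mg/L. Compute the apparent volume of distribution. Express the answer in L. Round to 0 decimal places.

115 L

Vd = Dose / C₀ = 2030 / 17.6 = 115.3 L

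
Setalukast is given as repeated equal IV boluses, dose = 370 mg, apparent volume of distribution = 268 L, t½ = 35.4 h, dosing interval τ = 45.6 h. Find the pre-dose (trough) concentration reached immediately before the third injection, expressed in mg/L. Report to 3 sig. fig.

C₀ per dose = Dose / Vd = 370 / 268 = 1.381 mg/L
k = ln2 / t½ = 0.693147 / 35.4 = 0.01958 h⁻¹
Fraction remaining after one interval: r = e^(−kτ) = e^(−0.01958 × 45.6) = 0.4095
Before dose 3, 2 doses have been given (aged 1τ, 2τ).
C_trough = C₀ × (r + r²) = 1.381 × (0.4095 + 0.1677) = 0.7971 mg/L

0.797 mg/L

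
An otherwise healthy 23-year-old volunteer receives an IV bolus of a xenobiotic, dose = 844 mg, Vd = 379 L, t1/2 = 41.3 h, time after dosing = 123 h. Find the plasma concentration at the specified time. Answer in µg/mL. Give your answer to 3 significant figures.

C₀ = Dose / Vd = 844.0 / 379 = 2.227 mg/L
k = ln2 / t½ = 0.693147 / 41.3 = 0.01678 h⁻¹
C = C₀ · e^(−k·t) = 2.227 × e^(−0.01678 × 123)
  = 2.227 × 0.1270 = 0.2828 mg/L
(0.2828 mg/L = 0.2828 µg/mL)

0.283 µg/mL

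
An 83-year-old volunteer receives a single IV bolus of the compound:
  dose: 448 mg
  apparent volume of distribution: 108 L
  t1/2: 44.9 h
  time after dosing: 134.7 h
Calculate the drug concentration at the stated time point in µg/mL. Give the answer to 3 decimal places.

0.519 µg/mL

C₀ = Dose / Vd = 448.0 / 108 = 4.148 mg/L
k = ln2 / t½ = 0.693147 / 44.9 = 0.01544 h⁻¹
t / t½ = 134.7 / 44.9 = 3 half-lives
C = C₀ × (1/2)^3 = 4.148 × 0.1250 = 0.5185 mg/L
(0.5185 mg/L = 0.5185 µg/mL)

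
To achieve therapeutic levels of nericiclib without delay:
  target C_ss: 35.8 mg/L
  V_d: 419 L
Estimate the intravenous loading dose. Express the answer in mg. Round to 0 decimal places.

LD = Css × Vd = 35.8 × 419 = 15000 mg

15000 mg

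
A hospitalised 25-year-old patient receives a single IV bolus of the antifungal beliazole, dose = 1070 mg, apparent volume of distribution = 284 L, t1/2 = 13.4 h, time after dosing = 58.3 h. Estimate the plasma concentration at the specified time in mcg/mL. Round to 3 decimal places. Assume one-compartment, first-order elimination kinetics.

C₀ = Dose / Vd = 1070 / 284 = 3.768 mg/L
k = ln2 / t½ = 0.693147 / 13.4 = 0.05173 h⁻¹
C = C₀ · e^(−k·t) = 3.768 × e^(−0.05173 × 58.3)
  = 3.768 × 0.04900 = 0.1846 mg/L
(0.1846 mg/L = 0.1846 mcg/mL)

0.185 mcg/mL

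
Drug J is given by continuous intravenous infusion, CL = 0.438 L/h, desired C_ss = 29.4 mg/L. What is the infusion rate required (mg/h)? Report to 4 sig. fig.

12.88 mg/h

At steady state, infusion rate R₀ = Css × CL = 29.4 × 0.4380 = 12.88 mg/h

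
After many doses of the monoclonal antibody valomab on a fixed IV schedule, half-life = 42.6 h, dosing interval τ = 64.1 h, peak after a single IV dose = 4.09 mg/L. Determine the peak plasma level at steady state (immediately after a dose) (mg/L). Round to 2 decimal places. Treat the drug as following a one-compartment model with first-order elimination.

k = ln2 / t½ = 0.693147 / 42.6 = 0.01627 h⁻¹
e^(−kτ) = e^(−0.01627 × 64.1) = 0.3524
Accumulation ratio R = 1 / (1 − e^(−kτ)) = 1 / (1 − 0.3524) = 1.544
Steady-state peak = C₀ × R = 4.09 × 1.544 = 6.315 mg/L

6.32 mg/L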